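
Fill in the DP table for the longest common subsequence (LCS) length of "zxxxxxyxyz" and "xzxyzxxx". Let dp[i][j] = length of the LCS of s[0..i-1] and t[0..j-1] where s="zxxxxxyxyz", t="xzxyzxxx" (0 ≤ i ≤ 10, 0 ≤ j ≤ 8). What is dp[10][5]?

4

   ''  x  z  x  y  z  x  x  x
''  0  0  0  0  0  0  0  0  0
 z  0  0  1  1  1  1  1  1  1
 x  0  1  1  2  2  2  2  2  2
 x  0  1  1  2  2  2  3  3  3
 x  0  1  1  2  2  2  3  4  4
 x  0  1  1  2  2  2  3  4  5
 x  0  1  1  2  2  2  3  4  5
 y  0  1  1  2  3  3  3  4  5
 x  0  1  1  2  3  3  4  4  5
 y  0  1  1  2  3  3  4  4  5
 z  0  1  2  2  3  4  4  4  5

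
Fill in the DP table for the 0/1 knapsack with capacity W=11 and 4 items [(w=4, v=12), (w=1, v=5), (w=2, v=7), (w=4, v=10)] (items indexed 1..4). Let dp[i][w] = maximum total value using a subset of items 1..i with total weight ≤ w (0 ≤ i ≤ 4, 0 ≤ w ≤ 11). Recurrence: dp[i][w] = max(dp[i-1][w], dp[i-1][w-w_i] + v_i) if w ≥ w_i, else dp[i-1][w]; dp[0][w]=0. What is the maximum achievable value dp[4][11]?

34

i\w   0   1   2   3   4   5   6   7   8   9  10  11
  0   0   0   0   0   0   0   0   0   0   0   0   0
  1   0   0   0   0  12  12  12  12  12  12  12  12
  2   0   5   5   5  12  17  17  17  17  17  17  17
  3   0   5   7  12  12  17  19  24  24  24  24  24
  4   0   5   7  12  12  17  19  24  24  27  29  34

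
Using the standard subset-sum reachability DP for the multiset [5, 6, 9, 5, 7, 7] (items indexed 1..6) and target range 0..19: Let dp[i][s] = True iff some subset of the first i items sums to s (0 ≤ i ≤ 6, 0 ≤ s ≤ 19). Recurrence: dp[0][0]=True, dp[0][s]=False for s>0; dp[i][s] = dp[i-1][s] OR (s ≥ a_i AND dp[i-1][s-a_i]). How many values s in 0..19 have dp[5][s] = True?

15

i\s   0   1   2   3   4   5   6   7   8   9  10  11  12  13  14  15  16  17  18  19
  0   T   F   F   F   F   F   F   F   F   F   F   F   F   F   F   F   F   F   F   F
  1   T   F   F   F   F   T   F   F   F   F   F   F   F   F   F   F   F   F   F   F
  2   T   F   F   F   F   T   T   F   F   F   F   T   F   F   F   F   F   F   F   F
  3   T   F   F   F   F   T   T   F   F   T   F   T   F   F   T   T   F   F   F   F
  4   T   F   F   F   F   T   T   F   F   T   T   T   F   F   T   T   T   F   F   T
  5   T   F   F   F   F   T   T   T   F   T   T   T   T   T   T   T   T   T   T   T
  6   T   F   F   F   F   T   T   T   F   T   T   T   T   T   T   T   T   T   T   T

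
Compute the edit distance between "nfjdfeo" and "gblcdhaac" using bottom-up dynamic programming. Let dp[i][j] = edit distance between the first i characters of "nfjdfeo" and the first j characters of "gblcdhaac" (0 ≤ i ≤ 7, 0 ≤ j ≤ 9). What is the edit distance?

   ''  g  b  l  c  d  h  a  a  c
''  0  1  2  3  4  5  6  7  8  9
 n  1  1  2  3  4  5  6  7  8  9
 f  2  2  2  3  4  5  6  7  8  9
 j  3  3  3  3  4  5  6  7  8  9
 d  4  4  4  4  4  4  5  6  7  8
 f  5  5  5  5  5  5  5  6  7  8
 e  6  6  6  6  6  6  6  6  7  8
 o  7  7  7  7  7  7  7  7  7  8

8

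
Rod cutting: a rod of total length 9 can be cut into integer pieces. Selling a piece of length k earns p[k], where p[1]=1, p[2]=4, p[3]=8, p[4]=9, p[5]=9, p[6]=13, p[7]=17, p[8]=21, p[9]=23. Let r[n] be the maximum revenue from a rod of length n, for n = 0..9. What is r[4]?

   n    0    1    2    3    4    5    6    7    8    9
r[n]    0    1    4    8    9   12   16   17   21   24

9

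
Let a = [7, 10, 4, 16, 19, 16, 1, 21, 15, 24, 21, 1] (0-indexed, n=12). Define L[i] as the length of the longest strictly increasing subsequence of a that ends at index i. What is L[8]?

   i    0    1    2    3    4    5    6    7    8    9   10   11
a[i]    7   10    4   16   19   16    1   21   15   24   21    1
L[i]    1    2    1    3    4    3    1    5    3    6    5    1

3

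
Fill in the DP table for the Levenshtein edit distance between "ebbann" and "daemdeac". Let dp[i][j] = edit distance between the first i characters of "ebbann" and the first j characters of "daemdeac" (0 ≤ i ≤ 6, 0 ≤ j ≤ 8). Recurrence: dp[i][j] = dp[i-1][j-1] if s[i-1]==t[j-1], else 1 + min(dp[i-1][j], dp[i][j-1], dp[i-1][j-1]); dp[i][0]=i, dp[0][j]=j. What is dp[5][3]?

   ''  d  a  e  m  d  e  a  c
''  0  1  2  3  4  5  6  7  8
 e  1  1  2  2  3  4  5  6  7
 b  2  2  2  3  3  4  5  6  7
 b  3  3  3  3  4  4  5  6  7
 a  4  4  3  4  4  5  5  5  6
 n  5  5  4  4  5  5  6  6  6
 n  6  6  5  5  5  6  6  7  7

4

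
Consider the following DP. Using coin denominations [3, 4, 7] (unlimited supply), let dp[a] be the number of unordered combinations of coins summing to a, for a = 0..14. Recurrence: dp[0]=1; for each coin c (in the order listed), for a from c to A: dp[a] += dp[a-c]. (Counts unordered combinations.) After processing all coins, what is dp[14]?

3

after  coin     0     1     2     3     4     5     6     7     8     9    10    11    12    13    14
          3     1     0     0     1     0     0     1     0     0     1     0     0     1     0     0
          4     1     0     0     1     1     0     1     1     1     1     1     1     2     1     1
          7     1     0     0     1     1     0     1     2     1     1     2     2     2     2     3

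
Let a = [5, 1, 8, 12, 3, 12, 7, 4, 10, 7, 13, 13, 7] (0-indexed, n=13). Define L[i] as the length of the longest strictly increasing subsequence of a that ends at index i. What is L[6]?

   i    0    1    2    3    4    5    6    7    8    9   10   11   12
a[i]    5    1    8   12    3   12    7    4   10    7   13   13    7
L[i]    1    1    2    3    2    3    3    3    4    4    5    5    4

3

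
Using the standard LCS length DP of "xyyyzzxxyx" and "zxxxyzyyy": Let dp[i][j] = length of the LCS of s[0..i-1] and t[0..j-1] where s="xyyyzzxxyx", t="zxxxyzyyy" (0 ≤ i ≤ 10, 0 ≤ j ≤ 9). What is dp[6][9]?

   ''  z  x  x  x  y  z  y  y  y
''  0  0  0  0  0  0  0  0  0  0
 x  0  0  1  1  1  1  1  1  1  1
 y  0  0  1  1  1  2  2  2  2  2
 y  0  0  1  1  1  2  2  3  3  3
 y  0  0  1  1  1  2  2  3  4  4
 z  0  1  1  1  1  2  3  3  4  4
 z  0  1  1  1  1  2  3  3  4  4
 x  0  1  2  2  2  2  3  3  4  4
 x  0  1  2  3  3  3  3  3  4  4
 y  0  1  2  3  3  4  4  4  4  5
 x  0  1  2  3  4  4  4  4  4  5

4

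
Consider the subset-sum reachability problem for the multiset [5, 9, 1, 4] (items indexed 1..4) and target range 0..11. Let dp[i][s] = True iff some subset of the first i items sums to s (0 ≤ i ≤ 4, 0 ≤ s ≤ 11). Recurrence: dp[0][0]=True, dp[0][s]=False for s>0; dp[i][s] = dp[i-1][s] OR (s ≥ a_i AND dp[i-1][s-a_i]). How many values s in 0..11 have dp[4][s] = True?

7

i\s   0   1   2   3   4   5   6   7   8   9  10  11
  0   T   F   F   F   F   F   F   F   F   F   F   F
  1   T   F   F   F   F   T   F   F   F   F   F   F
  2   T   F   F   F   F   T   F   F   F   T   F   F
  3   T   T   F   F   F   T   T   F   F   T   T   F
  4   T   T   F   F   T   T   T   F   F   T   T   F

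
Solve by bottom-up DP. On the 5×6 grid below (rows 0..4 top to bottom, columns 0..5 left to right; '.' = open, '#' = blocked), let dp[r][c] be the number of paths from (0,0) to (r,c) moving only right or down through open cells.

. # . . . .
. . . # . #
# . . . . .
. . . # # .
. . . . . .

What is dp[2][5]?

r\c   0   1   2   3   4   5
  0   1   0   0   0   0   0
  1   1   1   1   0   0   0
  2   0   1   2   2   2   2
  3   0   1   3   0   0   2
  4   0   1   4   4   4   6

2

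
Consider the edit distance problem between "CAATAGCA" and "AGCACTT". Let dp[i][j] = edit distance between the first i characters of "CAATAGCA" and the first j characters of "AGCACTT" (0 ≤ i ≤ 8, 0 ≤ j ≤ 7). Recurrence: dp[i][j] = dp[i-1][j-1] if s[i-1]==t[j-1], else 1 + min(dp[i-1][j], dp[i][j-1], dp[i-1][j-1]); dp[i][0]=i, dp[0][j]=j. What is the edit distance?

   ''  A  G  C  A  C  T  T
''  0  1  2  3  4  5  6  7
 C  1  1  2  2  3  4  5  6
 A  2  1  2  3  2  3  4  5
 A  3  2  2  3  3  3  4  5
 T  4  3  3  3  4  4  3  4
 A  5  4  4  4  3  4  4  4
 G  6  5  4  5  4  4  5  5
 C  7  6  5  4  5  4  5  6
 A  8  7  6  5  4  5  5  6

6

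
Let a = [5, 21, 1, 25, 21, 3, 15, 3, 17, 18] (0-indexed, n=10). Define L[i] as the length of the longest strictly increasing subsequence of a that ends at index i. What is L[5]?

   i    0    1    2    3    4    5    6    7    8    9
a[i]    5   21    1   25   21    3   15    3   17   18
L[i]    1    2    1    3    2    2    3    2    4    5

2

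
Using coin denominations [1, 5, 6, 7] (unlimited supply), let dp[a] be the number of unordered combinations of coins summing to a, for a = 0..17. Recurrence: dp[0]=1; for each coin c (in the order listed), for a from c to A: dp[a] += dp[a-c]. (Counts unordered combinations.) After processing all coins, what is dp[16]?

12

after  coin     0     1     2     3     4     5     6     7     8     9    10    11    12    13    14    15    16    17
          1     1     1     1     1     1     1     1     1     1     1     1     1     1     1     1     1     1     1
          5     1     1     1     1     1     2     2     2     2     2     3     3     3     3     3     4     4     4
          6     1     1     1     1     1     2     3     3     3     3     4     5     6     6     6     7     8     9
          7     1     1     1     1     1     2     3     4     4     4     5     6     8     9    10    11    12    14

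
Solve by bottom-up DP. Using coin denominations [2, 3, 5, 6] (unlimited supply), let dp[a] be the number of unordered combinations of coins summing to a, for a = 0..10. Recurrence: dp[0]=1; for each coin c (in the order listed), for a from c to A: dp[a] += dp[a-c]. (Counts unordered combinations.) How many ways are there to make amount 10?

5

after  coin     0     1     2     3     4     5     6     7     8     9    10
          2     1     0     1     0     1     0     1     0     1     0     1
          3     1     0     1     1     1     1     2     1     2     2     2
          5     1     0     1     1     1     2     2     2     3     3     4
          6     1     0     1     1     1     2     3     2     4     4     5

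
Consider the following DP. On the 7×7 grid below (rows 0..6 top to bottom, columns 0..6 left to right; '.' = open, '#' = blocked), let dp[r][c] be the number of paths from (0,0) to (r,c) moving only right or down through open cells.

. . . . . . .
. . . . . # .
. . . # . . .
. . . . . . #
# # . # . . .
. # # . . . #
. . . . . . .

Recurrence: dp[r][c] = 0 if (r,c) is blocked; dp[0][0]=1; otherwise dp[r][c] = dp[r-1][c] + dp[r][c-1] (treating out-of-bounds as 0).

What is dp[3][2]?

r\c   0   1   2   3   4   5   6
  0   1   1   1   1   1   1   1
  1   1   2   3   4   5   0   1
  2   1   3   6   0   5   5   6
  3   1   4  10  10  15  20   0
  4   0   0  10   0  15  35  35
  5   0   0   0   0  15  50   0
  6   0   0   0   0  15  65  65

10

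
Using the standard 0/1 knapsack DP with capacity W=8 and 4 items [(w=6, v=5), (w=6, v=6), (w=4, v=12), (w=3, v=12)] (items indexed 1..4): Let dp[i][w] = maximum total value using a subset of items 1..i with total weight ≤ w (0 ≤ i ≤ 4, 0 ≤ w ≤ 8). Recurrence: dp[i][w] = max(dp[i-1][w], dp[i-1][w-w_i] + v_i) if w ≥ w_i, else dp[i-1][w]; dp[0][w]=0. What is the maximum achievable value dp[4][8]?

i\w   0   1   2   3   4   5   6   7   8
  0   0   0   0   0   0   0   0   0   0
  1   0   0   0   0   0   0   5   5   5
  2   0   0   0   0   0   0   6   6   6
  3   0   0   0   0  12  12  12  12  12
  4   0   0   0  12  12  12  12  24  24

24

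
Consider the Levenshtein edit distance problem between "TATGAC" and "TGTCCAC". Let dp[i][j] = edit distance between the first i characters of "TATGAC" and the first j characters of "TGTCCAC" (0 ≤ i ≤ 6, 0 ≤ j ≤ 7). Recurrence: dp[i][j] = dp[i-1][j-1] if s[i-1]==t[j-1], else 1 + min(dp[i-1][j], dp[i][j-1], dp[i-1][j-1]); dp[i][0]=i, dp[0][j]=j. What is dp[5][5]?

3

   ''  T  G  T  C  C  A  C
''  0  1  2  3  4  5  6  7
 T  1  0  1  2  3  4  5  6
 A  2  1  1  2  3  4  4  5
 T  3  2  2  1  2  3  4  5
 G  4  3  2  2  2  3  4  5
 A  5  4  3  3  3  3  3  4
 C  6  5  4  4  3  3  4  3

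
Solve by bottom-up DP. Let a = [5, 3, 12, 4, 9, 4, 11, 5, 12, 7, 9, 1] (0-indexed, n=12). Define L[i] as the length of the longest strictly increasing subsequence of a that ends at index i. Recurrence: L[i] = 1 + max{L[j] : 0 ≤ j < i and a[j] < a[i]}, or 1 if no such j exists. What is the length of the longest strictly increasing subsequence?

5

   i    0    1    2    3    4    5    6    7    8    9   10   11
a[i]    5    3   12    4    9    4   11    5   12    7    9    1
L[i]    1    1    2    2    3    2    4    3    5    4    5    1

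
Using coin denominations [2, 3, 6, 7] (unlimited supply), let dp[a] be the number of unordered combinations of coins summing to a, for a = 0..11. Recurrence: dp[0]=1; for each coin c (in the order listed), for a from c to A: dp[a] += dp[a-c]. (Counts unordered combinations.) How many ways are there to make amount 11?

4

after  coin     0     1     2     3     4     5     6     7     8     9    10    11
          2     1     0     1     0     1     0     1     0     1     0     1     0
          3     1     0     1     1     1     1     2     1     2     2     2     2
          6     1     0     1     1     1     1     3     1     3     3     3     3
          7     1     0     1     1     1     1     3     2     3     4     4     4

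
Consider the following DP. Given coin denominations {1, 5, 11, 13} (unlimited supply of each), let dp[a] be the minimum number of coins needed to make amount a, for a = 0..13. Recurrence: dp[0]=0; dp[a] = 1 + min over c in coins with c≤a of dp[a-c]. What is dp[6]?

2

 a  0  1  2  3  4  5  6  7  8  9 10 11 12 13
dp  0  1  2  3  4  1  2  3  4  5  2  1  2  1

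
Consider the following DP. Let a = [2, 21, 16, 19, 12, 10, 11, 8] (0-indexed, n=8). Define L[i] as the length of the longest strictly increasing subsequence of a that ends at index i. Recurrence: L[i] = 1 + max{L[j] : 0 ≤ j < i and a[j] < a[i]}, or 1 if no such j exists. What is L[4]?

   i    0    1    2    3    4    5    6    7
a[i]    2   21   16   19   12   10   11    8
L[i]    1    2    2    3    2    2    3    2

2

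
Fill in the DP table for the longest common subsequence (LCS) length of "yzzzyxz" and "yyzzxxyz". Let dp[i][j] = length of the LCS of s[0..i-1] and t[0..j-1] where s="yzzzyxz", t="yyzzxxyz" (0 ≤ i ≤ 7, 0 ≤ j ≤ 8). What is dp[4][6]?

   ''  y  y  z  z  x  x  y  z
''  0  0  0  0  0  0  0  0  0
 y  0  1  1  1  1  1  1  1  1
 z  0  1  1  2  2  2  2  2  2
 z  0  1  1  2  3  3  3  3  3
 z  0  1  1  2  3  3  3  3  4
 y  0  1  2  2  3  3  3  4  4
 x  0  1  2  2  3  4  4  4  4
 z  0  1  2  3  3  4  4  4  5

3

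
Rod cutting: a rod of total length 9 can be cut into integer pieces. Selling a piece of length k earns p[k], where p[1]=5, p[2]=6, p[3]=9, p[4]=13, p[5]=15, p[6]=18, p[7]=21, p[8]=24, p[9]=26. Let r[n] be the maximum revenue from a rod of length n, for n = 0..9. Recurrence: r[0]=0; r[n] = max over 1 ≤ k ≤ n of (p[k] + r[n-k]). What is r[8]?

   n    0    1    2    3    4    5    6    7    8    9
r[n]    0    5   10   15   20   25   30   35   40   45

40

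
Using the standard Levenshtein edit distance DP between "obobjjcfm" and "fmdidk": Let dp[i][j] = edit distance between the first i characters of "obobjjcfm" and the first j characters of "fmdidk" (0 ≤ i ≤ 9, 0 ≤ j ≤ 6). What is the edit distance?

   ''  f  m  d  i  d  k
''  0  1  2  3  4  5  6
 o  1  1  2  3  4  5  6
 b  2  2  2  3  4  5  6
 o  3  3  3  3  4  5  6
 b  4  4  4  4  4  5  6
 j  5  5  5  5  5  5  6
 j  6  6  6  6  6  6  6
 c  7  7  7  7  7  7  7
 f  8  7  8  8  8  8  8
 m  9  8  7  8  9  9  9

9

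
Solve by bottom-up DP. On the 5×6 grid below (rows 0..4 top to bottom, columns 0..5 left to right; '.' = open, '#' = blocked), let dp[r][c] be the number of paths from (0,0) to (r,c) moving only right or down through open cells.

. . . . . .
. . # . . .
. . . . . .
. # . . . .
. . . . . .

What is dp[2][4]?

6

r\c   0   1   2   3   4   5
  0   1   1   1   1   1   1
  1   1   2   0   1   2   3
  2   1   3   3   4   6   9
  3   1   0   3   7  13  22
  4   1   1   4  11  24  46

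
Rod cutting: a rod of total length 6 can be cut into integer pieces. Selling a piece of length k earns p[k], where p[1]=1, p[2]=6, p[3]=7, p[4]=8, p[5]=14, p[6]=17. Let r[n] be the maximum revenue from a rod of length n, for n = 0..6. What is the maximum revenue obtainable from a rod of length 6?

   n    0    1    2    3    4    5    6
r[n]    0    1    6    7   12   14   18

18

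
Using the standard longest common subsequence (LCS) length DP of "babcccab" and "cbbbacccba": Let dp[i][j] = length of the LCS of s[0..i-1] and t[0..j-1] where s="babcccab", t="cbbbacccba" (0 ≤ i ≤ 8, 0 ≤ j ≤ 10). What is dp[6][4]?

   ''  c  b  b  b  a  c  c  c  b  a
''  0  0  0  0  0  0  0  0  0  0  0
 b  0  0  1  1  1  1  1  1  1  1  1
 a  0  0  1  1  1  2  2  2  2  2  2
 b  0  0  1  2  2  2  2  2  2  3  3
 c  0  1  1  2  2  2  3  3  3  3  3
 c  0  1  1  2  2  2  3  4  4  4  4
 c  0  1  1  2  2  2  3  4  5  5  5
 a  0  1  1  2  2  3  3  4  5  5  6
 b  0  1  2  2  3  3  3  4  5  6  6

2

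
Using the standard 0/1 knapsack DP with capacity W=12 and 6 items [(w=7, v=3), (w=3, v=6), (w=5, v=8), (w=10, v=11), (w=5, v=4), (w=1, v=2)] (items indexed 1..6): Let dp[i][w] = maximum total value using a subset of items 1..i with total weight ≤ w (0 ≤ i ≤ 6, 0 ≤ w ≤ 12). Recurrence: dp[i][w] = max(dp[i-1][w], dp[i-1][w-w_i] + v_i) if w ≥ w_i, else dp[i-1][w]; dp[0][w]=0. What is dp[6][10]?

16

i\w   0   1   2   3   4   5   6   7   8   9  10  11  12
  0   0   0   0   0   0   0   0   0   0   0   0   0   0
  1   0   0   0   0   0   0   0   3   3   3   3   3   3
  2   0   0   0   6   6   6   6   6   6   6   9   9   9
  3   0   0   0   6   6   8   8   8  14  14  14  14  14
  4   0   0   0   6   6   8   8   8  14  14  14  14  14
  5   0   0   0   6   6   8   8   8  14  14  14  14  14
  6   0   2   2   6   8   8  10  10  14  16  16  16  16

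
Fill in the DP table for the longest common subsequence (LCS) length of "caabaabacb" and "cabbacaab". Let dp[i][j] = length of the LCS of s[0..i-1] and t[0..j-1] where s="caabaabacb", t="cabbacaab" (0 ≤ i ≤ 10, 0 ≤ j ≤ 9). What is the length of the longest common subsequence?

   ''  c  a  b  b  a  c  a  a  b
''  0  0  0  0  0  0  0  0  0  0
 c  0  1  1  1  1  1  1  1  1  1
 a  0  1  2  2  2  2  2  2  2  2
 a  0  1  2  2  2  3  3  3  3  3
 b  0  1  2  3  3  3  3  3  3  4
 a  0  1  2  3  3  4  4  4  4  4
 a  0  1  2  3  3  4  4  5  5  5
 b  0  1  2  3  4  4  4  5  5  6
 a  0  1  2  3  4  5  5  5  6  6
 c  0  1  2  3  4  5  6  6  6  6
 b  0  1  2  3  4  5  6  6  6  7

7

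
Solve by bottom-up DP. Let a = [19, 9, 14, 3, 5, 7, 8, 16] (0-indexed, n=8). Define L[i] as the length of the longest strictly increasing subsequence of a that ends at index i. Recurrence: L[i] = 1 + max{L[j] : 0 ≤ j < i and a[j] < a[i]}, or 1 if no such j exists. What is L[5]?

3

   i    0    1    2    3    4    5    6    7
a[i]   19    9   14    3    5    7    8   16
L[i]    1    1    2    1    2    3    4    5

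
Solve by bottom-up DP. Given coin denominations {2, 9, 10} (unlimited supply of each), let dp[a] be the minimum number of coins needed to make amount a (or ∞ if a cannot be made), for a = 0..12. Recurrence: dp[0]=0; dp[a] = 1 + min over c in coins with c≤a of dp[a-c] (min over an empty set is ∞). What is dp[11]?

 a  0  1  2  3  4  5  6  7  8  9 10 11 12
dp  0  -  1  -  2  -  3  -  4  1  1  2  2
(- denotes ∞ / unreachable)

2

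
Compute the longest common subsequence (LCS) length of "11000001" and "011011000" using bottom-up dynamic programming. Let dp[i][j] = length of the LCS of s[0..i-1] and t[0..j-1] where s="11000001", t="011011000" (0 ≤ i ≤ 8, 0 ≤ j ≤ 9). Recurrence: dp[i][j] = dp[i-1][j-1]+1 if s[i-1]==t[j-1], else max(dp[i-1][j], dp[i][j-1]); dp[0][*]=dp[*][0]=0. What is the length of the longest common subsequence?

6

   ''  0  1  1  0  1  1  0  0  0
''  0  0  0  0  0  0  0  0  0  0
 1  0  0  1  1  1  1  1  1  1  1
 1  0  0  1  2  2  2  2  2  2  2
 0  0  1  1  2  3  3  3  3  3  3
 0  0  1  1  2  3  3  3  4  4  4
 0  0  1  1  2  3  3  3  4  5  5
 0  0  1  1  2  3  3  3  4  5  6
 0  0  1  1  2  3  3  3  4  5  6
 1  0  1  2  2  3  4  4  4  5  6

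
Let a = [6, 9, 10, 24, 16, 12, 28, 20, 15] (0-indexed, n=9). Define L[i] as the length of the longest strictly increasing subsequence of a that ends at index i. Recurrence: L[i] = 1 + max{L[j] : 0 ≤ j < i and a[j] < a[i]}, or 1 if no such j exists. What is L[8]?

5

   i    0    1    2    3    4    5    6    7    8
a[i]    6    9   10   24   16   12   28   20   15
L[i]    1    2    3    4    4    4    5    5    5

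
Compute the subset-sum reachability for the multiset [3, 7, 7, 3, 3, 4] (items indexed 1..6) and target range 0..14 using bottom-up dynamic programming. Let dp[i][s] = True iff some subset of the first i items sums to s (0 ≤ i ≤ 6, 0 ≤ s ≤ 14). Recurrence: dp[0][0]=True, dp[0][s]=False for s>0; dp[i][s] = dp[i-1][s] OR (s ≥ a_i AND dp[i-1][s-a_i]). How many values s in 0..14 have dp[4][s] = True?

i\s   0   1   2   3   4   5   6   7   8   9  10  11  12  13  14
  0   T   F   F   F   F   F   F   F   F   F   F   F   F   F   F
  1   T   F   F   T   F   F   F   F   F   F   F   F   F   F   F
  2   T   F   F   T   F   F   F   T   F   F   T   F   F   F   F
  3   T   F   F   T   F   F   F   T   F   F   T   F   F   F   T
  4   T   F   F   T   F   F   T   T   F   F   T   F   F   T   T
  5   T   F   F   T   F   F   T   T   F   T   T   F   F   T   T
  6   T   F   F   T   T   F   T   T   F   T   T   T   F   T   T

7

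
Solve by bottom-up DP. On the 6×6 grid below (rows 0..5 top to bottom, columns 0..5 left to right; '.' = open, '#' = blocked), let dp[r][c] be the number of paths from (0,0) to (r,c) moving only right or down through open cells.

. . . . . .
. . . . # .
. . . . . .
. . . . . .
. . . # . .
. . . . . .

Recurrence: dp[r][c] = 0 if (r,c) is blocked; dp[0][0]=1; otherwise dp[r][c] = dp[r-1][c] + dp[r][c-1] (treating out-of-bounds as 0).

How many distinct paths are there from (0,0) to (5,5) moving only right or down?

r\c   0   1   2   3   4   5
  0   1   1   1   1   1   1
  1   1   2   3   4   0   1
  2   1   3   6  10  10  11
  3   1   4  10  20  30  41
  4   1   5  15   0  30  71
  5   1   6  21  21  51 122

122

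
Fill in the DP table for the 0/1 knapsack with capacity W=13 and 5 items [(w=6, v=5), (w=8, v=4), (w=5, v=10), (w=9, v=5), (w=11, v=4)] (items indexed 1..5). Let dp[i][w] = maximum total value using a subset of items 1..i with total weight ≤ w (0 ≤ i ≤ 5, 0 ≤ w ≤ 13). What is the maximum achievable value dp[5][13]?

15

i\w   0   1   2   3   4   5   6   7   8   9  10  11  12  13
  0   0   0   0   0   0   0   0   0   0   0   0   0   0   0
  1   0   0   0   0   0   0   5   5   5   5   5   5   5   5
  2   0   0   0   0   0   0   5   5   5   5   5   5   5   5
  3   0   0   0   0   0  10  10  10  10  10  10  15  15  15
  4   0   0   0   0   0  10  10  10  10  10  10  15  15  15
  5   0   0   0   0   0  10  10  10  10  10  10  15  15  15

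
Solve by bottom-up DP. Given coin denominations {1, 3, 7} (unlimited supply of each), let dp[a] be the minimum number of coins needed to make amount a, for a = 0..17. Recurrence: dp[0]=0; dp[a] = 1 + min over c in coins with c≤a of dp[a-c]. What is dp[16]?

 a  0  1  2  3  4  5  6  7  8  9 10 11 12 13 14 15 16 17
dp  0  1  2  1  2  3  2  1  2  3  2  3  4  3  2  3  4  3

4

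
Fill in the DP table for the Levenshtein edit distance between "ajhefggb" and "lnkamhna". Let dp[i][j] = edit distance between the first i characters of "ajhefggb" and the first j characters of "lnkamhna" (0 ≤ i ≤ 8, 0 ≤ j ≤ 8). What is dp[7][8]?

   ''  l  n  k  a  m  h  n  a
''  0  1  2  3  4  5  6  7  8
 a  1  1  2  3  3  4  5  6  7
 j  2  2  2  3  4  4  5  6  7
 h  3  3  3  3  4  5  4  5  6
 e  4  4  4  4  4  5  5  5  6
 f  5  5  5  5  5  5  6  6  6
 g  6  6  6  6  6  6  6  7  7
 g  7  7  7  7  7  7  7  7  8
 b  8  8  8  8  8  8  8  8  8

8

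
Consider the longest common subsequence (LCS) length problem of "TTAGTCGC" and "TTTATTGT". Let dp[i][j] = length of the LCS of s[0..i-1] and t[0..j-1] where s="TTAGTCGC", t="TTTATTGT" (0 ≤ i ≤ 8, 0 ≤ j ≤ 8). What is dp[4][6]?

   ''  T  T  T  A  T  T  G  T
''  0  0  0  0  0  0  0  0  0
 T  0  1  1  1  1  1  1  1  1
 T  0  1  2  2  2  2  2  2  2
 A  0  1  2  2  3  3  3  3  3
 G  0  1  2  2  3  3  3  4  4
 T  0  1  2  3  3  4  4  4  5
 C  0  1  2  3  3  4  4  4  5
 G  0  1  2  3  3  4  4  5  5
 C  0  1  2  3  3  4  4  5  5

3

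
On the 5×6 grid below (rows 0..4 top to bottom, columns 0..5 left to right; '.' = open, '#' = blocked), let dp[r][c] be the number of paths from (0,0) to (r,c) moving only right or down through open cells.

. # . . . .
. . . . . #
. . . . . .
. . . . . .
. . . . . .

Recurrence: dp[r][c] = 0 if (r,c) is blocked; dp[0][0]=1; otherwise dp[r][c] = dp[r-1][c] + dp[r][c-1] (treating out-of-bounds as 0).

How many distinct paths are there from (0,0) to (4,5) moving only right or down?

55

r\c   0   1   2   3   4   5
  0   1   0   0   0   0   0
  1   1   1   1   1   1   0
  2   1   2   3   4   5   5
  3   1   3   6  10  15  20
  4   1   4  10  20  35  55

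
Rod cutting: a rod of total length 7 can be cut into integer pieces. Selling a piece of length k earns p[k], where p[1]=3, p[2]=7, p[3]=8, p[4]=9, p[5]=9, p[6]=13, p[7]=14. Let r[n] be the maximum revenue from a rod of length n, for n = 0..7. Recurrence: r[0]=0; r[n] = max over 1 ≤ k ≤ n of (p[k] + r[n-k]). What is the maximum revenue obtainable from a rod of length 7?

   n    0    1    2    3    4    5    6    7
r[n]    0    3    7   10   14   17   21   24

24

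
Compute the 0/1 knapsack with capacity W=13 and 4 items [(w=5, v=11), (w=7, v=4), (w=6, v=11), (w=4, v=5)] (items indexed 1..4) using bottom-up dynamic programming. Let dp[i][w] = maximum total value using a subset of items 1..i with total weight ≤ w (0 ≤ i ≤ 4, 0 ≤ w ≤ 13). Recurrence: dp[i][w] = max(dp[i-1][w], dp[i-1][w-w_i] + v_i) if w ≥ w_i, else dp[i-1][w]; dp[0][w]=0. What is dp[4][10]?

i\w   0   1   2   3   4   5   6   7   8   9  10  11  12  13
  0   0   0   0   0   0   0   0   0   0   0   0   0   0   0
  1   0   0   0   0   0  11  11  11  11  11  11  11  11  11
  2   0   0   0   0   0  11  11  11  11  11  11  11  15  15
  3   0   0   0   0   0  11  11  11  11  11  11  22  22  22
  4   0   0   0   0   5  11  11  11  11  16  16  22  22  22

16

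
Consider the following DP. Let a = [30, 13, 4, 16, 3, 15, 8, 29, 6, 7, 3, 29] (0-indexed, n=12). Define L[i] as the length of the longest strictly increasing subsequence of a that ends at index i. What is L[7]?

3

   i    0    1    2    3    4    5    6    7    8    9   10   11
a[i]   30   13    4   16    3   15    8   29    6    7    3   29
L[i]    1    1    1    2    1    2    2    3    2    3    1    4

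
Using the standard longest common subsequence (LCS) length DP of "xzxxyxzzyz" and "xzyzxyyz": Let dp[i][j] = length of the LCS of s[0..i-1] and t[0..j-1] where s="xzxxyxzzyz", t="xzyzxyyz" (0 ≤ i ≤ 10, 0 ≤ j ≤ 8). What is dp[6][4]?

3

   ''  x  z  y  z  x  y  y  z
''  0  0  0  0  0  0  0  0  0
 x  0  1  1  1  1  1  1  1  1
 z  0  1  2  2  2  2  2  2  2
 x  0  1  2  2  2  3  3  3  3
 x  0  1  2  2  2  3  3  3  3
 y  0  1  2  3  3  3  4  4  4
 x  0  1  2  3  3  4  4  4  4
 z  0  1  2  3  4  4  4  4  5
 z  0  1  2  3  4  4  4  4  5
 y  0  1  2  3  4  4  5  5  5
 z  0  1  2  3  4  4  5  5  6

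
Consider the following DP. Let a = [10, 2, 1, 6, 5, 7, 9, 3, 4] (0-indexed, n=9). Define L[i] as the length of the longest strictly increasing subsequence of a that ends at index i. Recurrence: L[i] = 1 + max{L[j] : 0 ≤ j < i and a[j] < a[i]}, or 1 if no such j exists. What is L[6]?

4

   i    0    1    2    3    4    5    6    7    8
a[i]   10    2    1    6    5    7    9    3    4
L[i]    1    1    1    2    2    3    4    2    3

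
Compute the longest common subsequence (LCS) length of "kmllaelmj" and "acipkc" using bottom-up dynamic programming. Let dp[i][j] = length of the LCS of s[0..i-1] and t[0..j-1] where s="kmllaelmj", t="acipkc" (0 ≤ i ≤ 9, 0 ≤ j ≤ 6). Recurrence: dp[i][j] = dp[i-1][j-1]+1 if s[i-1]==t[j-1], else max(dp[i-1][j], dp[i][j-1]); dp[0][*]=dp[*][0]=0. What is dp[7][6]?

   ''  a  c  i  p  k  c
''  0  0  0  0  0  0  0
 k  0  0  0  0  0  1  1
 m  0  0  0  0  0  1  1
 l  0  0  0  0  0  1  1
 l  0  0  0  0  0  1  1
 a  0  1  1  1  1  1  1
 e  0  1  1  1  1  1  1
 l  0  1  1  1  1  1  1
 m  0  1  1  1  1  1  1
 j  0  1  1  1  1  1  1

1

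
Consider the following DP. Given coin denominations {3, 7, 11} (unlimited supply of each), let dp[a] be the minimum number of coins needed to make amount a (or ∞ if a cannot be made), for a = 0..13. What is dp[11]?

1

 a  0  1  2  3  4  5  6  7  8  9 10 11 12 13
dp  0  -  -  1  -  -  2  1  -  3  2  1  4  3
(- denotes ∞ / unreachable)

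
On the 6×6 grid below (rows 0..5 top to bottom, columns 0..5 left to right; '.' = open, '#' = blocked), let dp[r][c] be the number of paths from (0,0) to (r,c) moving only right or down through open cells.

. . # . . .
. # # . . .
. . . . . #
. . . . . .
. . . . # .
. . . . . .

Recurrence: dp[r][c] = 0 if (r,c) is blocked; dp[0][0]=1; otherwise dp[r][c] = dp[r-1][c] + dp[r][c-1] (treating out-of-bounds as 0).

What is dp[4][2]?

6

r\c   0   1   2   3   4   5
  0   1   1   0   0   0   0
  1   1   0   0   0   0   0
  2   1   1   1   1   1   0
  3   1   2   3   4   5   5
  4   1   3   6  10   0   5
  5   1   4  10  20  20  25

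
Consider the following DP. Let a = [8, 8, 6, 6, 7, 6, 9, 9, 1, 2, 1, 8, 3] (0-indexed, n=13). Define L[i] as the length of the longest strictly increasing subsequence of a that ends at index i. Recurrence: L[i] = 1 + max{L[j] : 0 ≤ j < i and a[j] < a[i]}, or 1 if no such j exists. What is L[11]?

3

   i    0    1    2    3    4    5    6    7    8    9   10   11   12
a[i]    8    8    6    6    7    6    9    9    1    2    1    8    3
L[i]    1    1    1    1    2    1    3    3    1    2    1    3    3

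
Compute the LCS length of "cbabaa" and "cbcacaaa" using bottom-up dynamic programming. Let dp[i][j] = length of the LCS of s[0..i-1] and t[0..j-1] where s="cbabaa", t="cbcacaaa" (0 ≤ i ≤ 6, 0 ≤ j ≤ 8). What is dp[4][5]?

3

   ''  c  b  c  a  c  a  a  a
''  0  0  0  0  0  0  0  0  0
 c  0  1  1  1  1  1  1  1  1
 b  0  1  2  2  2  2  2  2  2
 a  0  1  2  2  3  3  3  3  3
 b  0  1  2  2  3  3  3  3  3
 a  0  1  2  2  3  3  4  4  4
 a  0  1  2  2  3  3  4  5  5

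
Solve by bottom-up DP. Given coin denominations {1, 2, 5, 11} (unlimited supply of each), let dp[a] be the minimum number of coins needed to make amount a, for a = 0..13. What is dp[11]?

1

 a  0  1  2  3  4  5  6  7  8  9 10 11 12 13
dp  0  1  1  2  2  1  2  2  3  3  2  1  2  2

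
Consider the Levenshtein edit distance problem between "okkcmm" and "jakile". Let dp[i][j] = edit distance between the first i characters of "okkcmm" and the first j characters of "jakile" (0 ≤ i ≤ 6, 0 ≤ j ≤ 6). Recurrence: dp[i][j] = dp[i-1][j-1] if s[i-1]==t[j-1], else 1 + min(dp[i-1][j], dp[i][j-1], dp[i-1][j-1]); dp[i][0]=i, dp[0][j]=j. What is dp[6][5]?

5

   ''  j  a  k  i  l  e
''  0  1  2  3  4  5  6
 o  1  1  2  3  4  5  6
 k  2  2  2  2  3  4  5
 k  3  3  3  2  3  4  5
 c  4  4  4  3  3  4  5
 m  5  5  5  4  4  4  5
 m  6  6  6  5  5  5  5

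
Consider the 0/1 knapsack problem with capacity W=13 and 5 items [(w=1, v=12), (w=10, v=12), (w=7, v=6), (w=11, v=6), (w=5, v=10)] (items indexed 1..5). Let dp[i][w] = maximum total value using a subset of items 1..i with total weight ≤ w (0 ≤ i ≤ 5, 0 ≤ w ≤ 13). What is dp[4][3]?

i\w   0   1   2   3   4   5   6   7   8   9  10  11  12  13
  0   0   0   0   0   0   0   0   0   0   0   0   0   0   0
  1   0  12  12  12  12  12  12  12  12  12  12  12  12  12
  2   0  12  12  12  12  12  12  12  12  12  12  24  24  24
  3   0  12  12  12  12  12  12  12  18  18  18  24  24  24
  4   0  12  12  12  12  12  12  12  18  18  18  24  24  24
  5   0  12  12  12  12  12  22  22  22  22  22  24  24  28

12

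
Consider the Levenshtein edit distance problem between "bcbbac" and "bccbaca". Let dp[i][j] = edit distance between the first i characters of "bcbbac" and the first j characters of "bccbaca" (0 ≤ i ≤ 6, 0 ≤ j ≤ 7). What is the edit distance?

2

   ''  b  c  c  b  a  c  a
''  0  1  2  3  4  5  6  7
 b  1  0  1  2  3  4  5  6
 c  2  1  0  1  2  3  4  5
 b  3  2  1  1  1  2  3  4
 b  4  3  2  2  1  2  3  4
 a  5  4  3  3  2  1  2  3
 c  6  5  4  3  3  2  1  2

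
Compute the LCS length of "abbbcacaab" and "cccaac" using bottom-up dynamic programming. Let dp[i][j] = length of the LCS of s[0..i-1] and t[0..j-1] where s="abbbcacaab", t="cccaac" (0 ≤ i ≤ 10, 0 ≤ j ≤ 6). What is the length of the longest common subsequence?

4

   ''  c  c  c  a  a  c
''  0  0  0  0  0  0  0
 a  0  0  0  0  1  1  1
 b  0  0  0  0  1  1  1
 b  0  0  0  0  1  1  1
 b  0  0  0  0  1  1  1
 c  0  1  1  1  1  1  2
 a  0  1  1  1  2  2  2
 c  0  1  2  2  2  2  3
 a  0  1  2  2  3  3  3
 a  0  1  2  2  3  4  4
 b  0  1  2  2  3  4  4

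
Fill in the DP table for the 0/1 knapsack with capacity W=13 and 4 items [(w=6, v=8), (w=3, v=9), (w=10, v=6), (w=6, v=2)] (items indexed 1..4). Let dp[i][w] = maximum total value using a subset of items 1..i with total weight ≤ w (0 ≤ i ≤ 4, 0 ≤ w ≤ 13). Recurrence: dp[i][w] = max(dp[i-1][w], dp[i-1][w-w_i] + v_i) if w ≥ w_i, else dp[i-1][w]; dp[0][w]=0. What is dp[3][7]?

i\w   0   1   2   3   4   5   6   7   8   9  10  11  12  13
  0   0   0   0   0   0   0   0   0   0   0   0   0   0   0
  1   0   0   0   0   0   0   8   8   8   8   8   8   8   8
  2   0   0   0   9   9   9   9   9   9  17  17  17  17  17
  3   0   0   0   9   9   9   9   9   9  17  17  17  17  17
  4   0   0   0   9   9   9   9   9   9  17  17  17  17  17

9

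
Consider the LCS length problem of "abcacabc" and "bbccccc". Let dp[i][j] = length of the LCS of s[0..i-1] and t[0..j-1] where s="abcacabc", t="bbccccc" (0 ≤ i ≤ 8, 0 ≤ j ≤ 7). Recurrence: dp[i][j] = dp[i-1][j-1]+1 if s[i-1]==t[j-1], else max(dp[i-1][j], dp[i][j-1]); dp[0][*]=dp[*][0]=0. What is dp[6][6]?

3

   ''  b  b  c  c  c  c  c
''  0  0  0  0  0  0  0  0
 a  0  0  0  0  0  0  0  0
 b  0  1  1  1  1  1  1  1
 c  0  1  1  2  2  2  2  2
 a  0  1  1  2  2  2  2  2
 c  0  1  1  2  3  3  3  3
 a  0  1  1  2  3  3  3  3
 b  0  1  2  2  3  3  3  3
 c  0  1  2  3  3  4  4  4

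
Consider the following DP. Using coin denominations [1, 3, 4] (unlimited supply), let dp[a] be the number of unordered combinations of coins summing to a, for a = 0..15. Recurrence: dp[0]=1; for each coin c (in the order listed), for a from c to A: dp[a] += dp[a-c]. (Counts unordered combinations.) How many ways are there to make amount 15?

15

after  coin     0     1     2     3     4     5     6     7     8     9    10    11    12    13    14    15
          1     1     1     1     1     1     1     1     1     1     1     1     1     1     1     1     1
          3     1     1     1     2     2     2     3     3     3     4     4     4     5     5     5     6
          4     1     1     1     2     3     3     4     5     6     7     8     9    11    12    13    15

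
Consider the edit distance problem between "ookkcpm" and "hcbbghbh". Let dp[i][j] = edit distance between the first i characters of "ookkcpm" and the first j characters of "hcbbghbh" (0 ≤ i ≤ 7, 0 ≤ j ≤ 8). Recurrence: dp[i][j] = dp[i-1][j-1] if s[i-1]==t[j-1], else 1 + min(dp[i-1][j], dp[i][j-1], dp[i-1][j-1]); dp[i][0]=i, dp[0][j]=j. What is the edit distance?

   ''  h  c  b  b  g  h  b  h
''  0  1  2  3  4  5  6  7  8
 o  1  1  2  3  4  5  6  7  8
 o  2  2  2  3  4  5  6  7  8
 k  3  3  3  3  4  5  6  7  8
 k  4  4  4  4  4  5  6  7  8
 c  5  5  4  5  5  5  6  7  8
 p  6  6  5  5  6  6  6  7  8
 m  7  7  6  6  6  7  7  7  8

8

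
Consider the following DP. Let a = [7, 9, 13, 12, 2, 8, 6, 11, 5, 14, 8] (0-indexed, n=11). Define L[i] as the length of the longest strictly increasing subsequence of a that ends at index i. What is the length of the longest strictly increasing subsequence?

4

   i    0    1    2    3    4    5    6    7    8    9   10
a[i]    7    9   13   12    2    8    6   11    5   14    8
L[i]    1    2    3    3    1    2    2    3    2    4    3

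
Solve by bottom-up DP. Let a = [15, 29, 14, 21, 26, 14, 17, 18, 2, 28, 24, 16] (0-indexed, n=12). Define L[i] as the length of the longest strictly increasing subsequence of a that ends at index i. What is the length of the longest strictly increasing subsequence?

4

   i    0    1    2    3    4    5    6    7    8    9   10   11
a[i]   15   29   14   21   26   14   17   18    2   28   24   16
L[i]    1    2    1    2    3    1    2    3    1    4    4    2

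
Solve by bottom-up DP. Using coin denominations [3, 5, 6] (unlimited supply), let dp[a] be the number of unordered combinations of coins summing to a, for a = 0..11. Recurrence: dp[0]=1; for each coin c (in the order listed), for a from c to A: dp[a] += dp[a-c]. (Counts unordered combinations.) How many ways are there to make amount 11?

after  coin     0     1     2     3     4     5     6     7     8     9    10    11
          3     1     0     0     1     0     0     1     0     0     1     0     0
          5     1     0     0     1     0     1     1     0     1     1     1     1
          6     1     0     0     1     0     1     2     0     1     2     1     2

2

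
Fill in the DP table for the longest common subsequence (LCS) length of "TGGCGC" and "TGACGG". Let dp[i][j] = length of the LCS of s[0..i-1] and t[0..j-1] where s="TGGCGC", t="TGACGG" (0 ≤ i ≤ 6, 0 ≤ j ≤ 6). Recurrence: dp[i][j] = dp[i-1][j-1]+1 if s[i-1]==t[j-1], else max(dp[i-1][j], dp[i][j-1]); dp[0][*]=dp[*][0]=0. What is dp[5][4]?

   ''  T  G  A  C  G  G
''  0  0  0  0  0  0  0
 T  0  1  1  1  1  1  1
 G  0  1  2  2  2  2  2
 G  0  1  2  2  2  3  3
 C  0  1  2  2  3  3  3
 G  0  1  2  2  3  4  4
 C  0  1  2  2  3  4  4

3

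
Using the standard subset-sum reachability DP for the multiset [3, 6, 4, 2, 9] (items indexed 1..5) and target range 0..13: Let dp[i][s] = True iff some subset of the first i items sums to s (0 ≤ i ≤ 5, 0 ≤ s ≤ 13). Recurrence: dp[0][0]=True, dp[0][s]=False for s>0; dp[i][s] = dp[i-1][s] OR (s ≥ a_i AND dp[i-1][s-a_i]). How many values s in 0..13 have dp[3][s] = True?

8

i\s   0   1   2   3   4   5   6   7   8   9  10  11  12  13
  0   T   F   F   F   F   F   F   F   F   F   F   F   F   F
  1   T   F   F   T   F   F   F   F   F   F   F   F   F   F
  2   T   F   F   T   F   F   T   F   F   T   F   F   F   F
  3   T   F   F   T   T   F   T   T   F   T   T   F   F   T
  4   T   F   T   T   T   T   T   T   T   T   T   T   T   T
  5   T   F   T   T   T   T   T   T   T   T   T   T   T   T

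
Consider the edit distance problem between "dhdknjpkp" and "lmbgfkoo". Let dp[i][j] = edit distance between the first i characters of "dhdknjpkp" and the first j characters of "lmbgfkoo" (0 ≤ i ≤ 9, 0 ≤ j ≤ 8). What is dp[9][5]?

   ''  l  m  b  g  f  k  o  o
''  0  1  2  3  4  5  6  7  8
 d  1  1  2  3  4  5  6  7  8
 h  2  2  2  3  4  5  6  7  8
 d  3  3  3  3  4  5  6  7  8
 k  4  4  4  4  4  5  5  6  7
 n  5  5  5  5  5  5  6  6  7
 j  6  6  6  6  6  6  6  7  7
 p  7  7  7  7  7  7  7  7  8
 k  8  8  8  8  8  8  7  8  8
 p  9  9  9  9  9  9  8  8  9

9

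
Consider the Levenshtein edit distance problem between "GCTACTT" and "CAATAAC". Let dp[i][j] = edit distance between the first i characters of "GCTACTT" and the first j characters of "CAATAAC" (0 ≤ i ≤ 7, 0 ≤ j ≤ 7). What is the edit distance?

   ''  C  A  A  T  A  A  C
''  0  1  2  3  4  5  6  7
 G  1  1  2  3  4  5  6  7
 C  2  1  2  3  4  5  6  6
 T  3  2  2  3  3  4  5  6
 A  4  3  2  2  3  3  4  5
 C  5  4  3  3  3  4  4  4
 T  6  5  4  4  3  4  5  5
 T  7  6  5  5  4  4  5  6

6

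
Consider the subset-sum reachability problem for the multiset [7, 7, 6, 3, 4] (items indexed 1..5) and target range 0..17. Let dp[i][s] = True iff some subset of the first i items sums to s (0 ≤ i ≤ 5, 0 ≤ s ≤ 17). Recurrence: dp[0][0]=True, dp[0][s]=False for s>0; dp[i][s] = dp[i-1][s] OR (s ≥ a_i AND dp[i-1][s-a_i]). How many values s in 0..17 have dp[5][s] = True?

12

i\s   0   1   2   3   4   5   6   7   8   9  10  11  12  13  14  15  16  17
  0   T   F   F   F   F   F   F   F   F   F   F   F   F   F   F   F   F   F
  1   T   F   F   F   F   F   F   T   F   F   F   F   F   F   F   F   F   F
  2   T   F   F   F   F   F   F   T   F   F   F   F   F   F   T   F   F   F
  3   T   F   F   F   F   F   T   T   F   F   F   F   F   T   T   F   F   F
  4   T   F   F   T   F   F   T   T   F   T   T   F   F   T   T   F   T   T
  5   T   F   F   T   T   F   T   T   F   T   T   T   F   T   T   F   T   T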